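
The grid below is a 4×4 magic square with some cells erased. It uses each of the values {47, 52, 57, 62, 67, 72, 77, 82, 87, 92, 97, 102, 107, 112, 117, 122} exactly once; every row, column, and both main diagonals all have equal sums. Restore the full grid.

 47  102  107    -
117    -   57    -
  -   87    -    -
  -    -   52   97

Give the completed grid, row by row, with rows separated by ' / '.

47 102 107 82 / 117 72 57 92 / 62 87 122 67 / 112 77 52 97

The 16 entries sum to 1352, so each line sums to 1352/4 = 338.
Using row 1: 47 + 102 + 107 + ? → (1,4) = 338 − 256 = 82.
Using column 3: 107 + 57 + 52 + ? → (3,3) = 338 − 216 = 122.
Main diagonal: 47 + 122 + 97 + ? = 338, so (2,2) = 72.
The remaining cell in anti-diagonal is (4,1) = 338 − 226 = 112.
From row 2, 338 − (117 + 72 + 57) gives (2,4) = 92.
Row 4 needs 338; the known cells sum to 261, so (4,2) = 77.
Column 1: 47 + 117 + 112 + ? = 338, so (3,1) = 62.
Column 4: 82 + 92 + 97 + ? = 338, so (3,4) = 67.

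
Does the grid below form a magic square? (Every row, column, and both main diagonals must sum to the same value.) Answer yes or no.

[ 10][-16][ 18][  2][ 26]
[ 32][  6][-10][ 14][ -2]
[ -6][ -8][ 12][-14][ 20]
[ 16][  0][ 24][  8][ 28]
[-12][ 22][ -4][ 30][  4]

No — row 2 sums to 40 but column 2 sums to 4.

Row 1: 10 + (-16) + 18 + 2 + 26 = 40.
Row 2: 32 + 6 + (-10) + 14 + (-2) = 40.
Row 3: -6 + (-8) + 12 + (-14) + 20 = 4.
Row 4: 16 + 0 + 24 + 8 + 28 = 76.
Row 5: -12 + 22 + (-4) + 30 + 4 = 40.
Column 1: 10 + 32 + (-6) + 16 + (-12) = 40.
Column 2: -16 + 6 + (-8) + 0 + 22 = 4.
Column 3: 18 + (-10) + 12 + 24 + (-4) = 40.
Column 4: 2 + 14 + (-14) + 8 + 30 = 40.
Column 5: 26 + (-2) + 20 + 28 + 4 = 76.
Main diagonal: 10 + 6 + 12 + 8 + 4 = 40.
Anti-diagonal: 26 + 14 + 12 + 0 + (-12) = 40.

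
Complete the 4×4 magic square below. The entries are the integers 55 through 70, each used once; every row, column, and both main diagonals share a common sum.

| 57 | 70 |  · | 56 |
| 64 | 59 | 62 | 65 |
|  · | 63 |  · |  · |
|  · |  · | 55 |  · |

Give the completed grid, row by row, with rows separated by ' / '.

57 70 67 56 / 64 59 62 65 / 60 63 66 61 / 69 58 55 68

The entries are 55 through 70, which sum to 1000, so each line sums to 1000/4 = 250.
Using row 1: 57 + 70 + 56 + ? → (1,3) = 250 − 183 = 67.
From column 2, 250 − (70 + 59 + 63) gives (4,2) = 58.
The remaining cell in column 3 is (3,3) = 250 − 184 = 66.
Main diagonal must total 250; the given cells sum to 182, so (4,4) = 68.
Anti-diagonal: 56 + 62 + 63 + ? = 250, so (4,1) = 69.
Column 1 must total 250; the given cells sum to 190, so (3,1) = 60.
Column 4 needs 250; the known cells sum to 189, so (3,4) = 61.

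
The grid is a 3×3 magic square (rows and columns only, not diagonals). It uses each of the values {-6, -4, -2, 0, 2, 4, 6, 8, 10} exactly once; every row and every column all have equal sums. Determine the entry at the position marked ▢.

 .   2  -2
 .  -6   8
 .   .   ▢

The 9 entries sum to 18, so each line sums to 18/3 = 6.
Using row 1: 2 + (-2) + ? → (1,1) = 6 − 0 = 6.
Row 2 must total 6; the given cells sum to 2, so (2,1) = 4.
Column 1 needs 6; the known cells sum to 10, so (3,1) = -4.
Column 2: 2 + (-6) + ? = 6, so (3,2) = 10.
Column 3: -2 + 8 + ? = 6, so (3,3) = 0.

0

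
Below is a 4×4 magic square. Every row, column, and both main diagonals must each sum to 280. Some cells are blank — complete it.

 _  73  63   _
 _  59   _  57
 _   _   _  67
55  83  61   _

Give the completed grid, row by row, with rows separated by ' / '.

69 73 63 75 / 79 59 85 57 / 77 65 71 67 / 55 83 61 81

Row 4 needs 280; the known cells sum to 199, so (4,4) = 81.
Column 2 must total 280; the given cells sum to 215, so (3,2) = 65.
Column 4 needs 280; the known cells sum to 205, so (1,4) = 75.
Anti-diagonal needs 280; the known cells sum to 195, so (2,3) = 85.
Row 1 needs 280; the known cells sum to 211, so (1,1) = 69.
From row 2, 280 − (59 + 85 + 57) gives (2,1) = 79.
Column 1 must total 280; the given cells sum to 203, so (3,1) = 77.
Column 3 must total 280; the given cells sum to 209, so (3,3) = 71.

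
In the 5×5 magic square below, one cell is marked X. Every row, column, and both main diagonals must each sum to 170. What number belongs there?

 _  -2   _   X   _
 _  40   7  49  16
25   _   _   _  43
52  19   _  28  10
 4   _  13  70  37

Row 2: 40 + 7 + 49 + 16 + ? = 170, so (2,1) = 58.
Row 4: 52 + 19 + 28 + 10 + ? = 170, so (4,3) = 61.
The remaining cell in row 5 is (5,2) = 170 − 124 = 46.
Column 1: 58 + 25 + 52 + 4 + ? = 170, so (1,1) = 31.
The remaining cell in column 2 is (3,2) = 170 − 103 = 67.
Using column 5: 16 + 43 + 10 + 37 + ? → (1,5) = 170 − 106 = 64.
From main diagonal, 170 − (31 + 40 + 28 + 37) gives (3,3) = 34.
Row 3 must total 170; the given cells sum to 169, so (3,4) = 1.
Column 3 needs 170; the known cells sum to 115, so (1,3) = 55.
Column 4 needs 170; the known cells sum to 148, so (1,4) = 22.

22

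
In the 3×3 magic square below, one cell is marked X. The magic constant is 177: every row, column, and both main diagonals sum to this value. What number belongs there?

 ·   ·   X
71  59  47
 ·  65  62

The remaining cell in row 3 is (3,1) = 177 − 127 = 50.
Column 1 needs 177; the known cells sum to 121, so (1,1) = 56.
Column 2: 59 + 65 + ? = 177, so (1,2) = 53.
Column 3 needs 177; the known cells sum to 109, so (1,3) = 68.

68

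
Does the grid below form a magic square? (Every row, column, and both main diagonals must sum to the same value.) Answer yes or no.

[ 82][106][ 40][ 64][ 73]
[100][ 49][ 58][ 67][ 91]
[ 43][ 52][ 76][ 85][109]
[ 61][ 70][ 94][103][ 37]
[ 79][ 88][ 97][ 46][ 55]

Yes

Row 1: 82 + 106 + 40 + 64 + 73 = 365.
Row 2: 100 + 49 + 58 + 67 + 91 = 365.
Row 3: 43 + 52 + 76 + 85 + 109 = 365.
Row 4: 61 + 70 + 94 + 103 + 37 = 365.
Row 5: 79 + 88 + 97 + 46 + 55 = 365.
Column 1: 82 + 100 + 43 + 61 + 79 = 365.
Column 2: 106 + 49 + 52 + 70 + 88 = 365.
Column 3: 40 + 58 + 76 + 94 + 97 = 365.
Column 4: 64 + 67 + 85 + 103 + 46 = 365.
Column 5: 73 + 91 + 109 + 37 + 55 = 365.
Main diagonal: 82 + 49 + 76 + 103 + 55 = 365.
Anti-diagonal: 73 + 67 + 76 + 70 + 79 = 365.
All lines sum to 365.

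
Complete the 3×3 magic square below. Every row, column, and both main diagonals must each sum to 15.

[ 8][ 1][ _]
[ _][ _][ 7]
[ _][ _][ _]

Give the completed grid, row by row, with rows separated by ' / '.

From row 1, 15 − (8 + 1) gives (1,3) = 6.
The remaining cell in column 3 is (3,3) = 15 − 13 = 2.
The remaining cell in main diagonal is (2,2) = 15 − 10 = 5.
From anti-diagonal, 15 − (6 + 5) gives (3,1) = 4.
Row 2 must total 15; the given cells sum to 12, so (2,1) = 3.
The remaining cell in row 3 is (3,2) = 15 − 6 = 9.

8 1 6 / 3 5 7 / 4 9 2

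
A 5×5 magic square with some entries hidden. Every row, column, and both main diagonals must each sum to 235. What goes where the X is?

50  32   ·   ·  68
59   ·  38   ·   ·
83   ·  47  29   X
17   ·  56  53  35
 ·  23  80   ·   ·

11

Using row 4: 17 + 56 + 53 + 35 + ? → (4,2) = 235 − 161 = 74.
Column 1: 50 + 59 + 83 + 17 + ? = 235, so (5,1) = 26.
Column 3 needs 235; the known cells sum to 221, so (1,3) = 14.
Anti-diagonal needs 235; the known cells sum to 215, so (2,4) = 20.
Row 1: 50 + 32 + 14 + 68 + ? = 235, so (1,4) = 71.
Using column 4: 71 + 20 + 29 + 53 + ? → (5,4) = 235 − 173 = 62.
Row 5 needs 235; the known cells sum to 191, so (5,5) = 44.
Main diagonal: 50 + 47 + 53 + 44 + ? = 235, so (2,2) = 41.
Using row 2: 59 + 41 + 38 + 20 + ? → (2,5) = 235 − 158 = 77.
Using column 2: 32 + 41 + 74 + 23 + ? → (3,2) = 235 − 170 = 65.
Column 5: 68 + 77 + 35 + 44 + ? = 235, so (3,5) = 11.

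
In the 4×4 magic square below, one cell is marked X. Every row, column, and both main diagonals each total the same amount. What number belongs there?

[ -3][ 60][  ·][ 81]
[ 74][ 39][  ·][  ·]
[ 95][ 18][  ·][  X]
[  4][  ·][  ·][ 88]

Column 1 is complete and sums to 170; that is the magic constant.
Row 1: -3 + 60 + 81 + ? = 170, so (1,3) = 32.
Column 2 needs 170; the known cells sum to 117, so (4,2) = 53.
From main diagonal, 170 − (-3 + 39 + 88) gives (3,3) = 46.
Anti-diagonal needs 170; the known cells sum to 103, so (2,3) = 67.
The remaining cell in row 2 is (2,4) = 170 − 180 = -10.
The remaining cell in row 3 is (3,4) = 170 − 159 = 11.

11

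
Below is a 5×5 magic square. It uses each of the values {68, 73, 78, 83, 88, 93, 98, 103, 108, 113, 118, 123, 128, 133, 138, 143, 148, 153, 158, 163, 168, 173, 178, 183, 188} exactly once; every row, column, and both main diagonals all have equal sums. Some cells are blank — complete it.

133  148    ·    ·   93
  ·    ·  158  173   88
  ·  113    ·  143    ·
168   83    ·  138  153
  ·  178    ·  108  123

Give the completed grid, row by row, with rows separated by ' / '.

The 25 entries sum to 3200, so each line sums to 3200/5 = 640.
Using row 4: 168 + 83 + 138 + 153 + ? → (4,3) = 640 − 542 = 98.
The remaining cell in column 2 is (2,2) = 640 − 522 = 118.
Using column 4: 173 + 143 + 138 + 108 + ? → (1,4) = 640 − 562 = 78.
Column 5: 93 + 88 + 153 + 123 + ? = 640, so (3,5) = 183.
Using main diagonal: 133 + 118 + 138 + 123 + ? → (3,3) = 640 − 512 = 128.
Anti-diagonal must total 640; the given cells sum to 477, so (5,1) = 163.
Row 1 needs 640; the known cells sum to 452, so (1,3) = 188.
The remaining cell in row 2 is (2,1) = 640 − 537 = 103.
Row 3 must total 640; the given cells sum to 567, so (3,1) = 73.
Row 5 must total 640; the given cells sum to 572, so (5,3) = 68.

133 148 188 78 93 / 103 118 158 173 88 / 73 113 128 143 183 / 168 83 98 138 153 / 163 178 68 108 123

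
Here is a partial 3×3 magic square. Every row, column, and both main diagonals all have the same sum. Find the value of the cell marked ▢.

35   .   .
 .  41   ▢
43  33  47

37

Row 3 is complete and sums to 123; that is the magic constant.
Column 1 must total 123; the given cells sum to 78, so (2,1) = 45.
Column 2: 41 + 33 + ? = 123, so (1,2) = 49.
Anti-diagonal must total 123; the given cells sum to 84, so (1,3) = 39.
Row 2 needs 123; the known cells sum to 86, so (2,3) = 37.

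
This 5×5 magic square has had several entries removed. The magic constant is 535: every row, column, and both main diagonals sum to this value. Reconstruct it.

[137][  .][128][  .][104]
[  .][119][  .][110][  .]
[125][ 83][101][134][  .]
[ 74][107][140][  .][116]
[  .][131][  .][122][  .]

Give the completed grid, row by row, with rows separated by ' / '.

Row 3 must total 535; the given cells sum to 443, so (3,5) = 92.
Row 4 must total 535; the given cells sum to 437, so (4,4) = 98.
Column 2 must total 535; the given cells sum to 440, so (1,2) = 95.
From column 4, 535 − (110 + 134 + 98 + 122) gives (1,4) = 71.
The remaining cell in main diagonal is (5,5) = 535 − 455 = 80.
Using anti-diagonal: 104 + 110 + 101 + 107 + ? → (5,1) = 535 − 422 = 113.
The remaining cell in row 5 is (5,3) = 535 − 446 = 89.
Column 1 must total 535; the given cells sum to 449, so (2,1) = 86.
Using column 3: 128 + 101 + 140 + 89 + ? → (2,3) = 535 − 458 = 77.
Using column 5: 104 + 92 + 116 + 80 + ? → (2,5) = 535 − 392 = 143.

137 95 128 71 104 / 86 119 77 110 143 / 125 83 101 134 92 / 74 107 140 98 116 / 113 131 89 122 80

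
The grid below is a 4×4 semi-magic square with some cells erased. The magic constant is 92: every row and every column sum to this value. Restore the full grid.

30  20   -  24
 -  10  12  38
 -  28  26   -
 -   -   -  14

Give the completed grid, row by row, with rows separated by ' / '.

30 20 18 24 / 32 10 12 38 / 22 28 26 16 / 8 34 36 14

Using row 1: 30 + 20 + 24 + ? → (1,3) = 92 − 74 = 18.
Using row 2: 10 + 12 + 38 + ? → (2,1) = 92 − 60 = 32.
From column 2, 92 − (20 + 10 + 28) gives (4,2) = 34.
From column 3, 92 − (18 + 12 + 26) gives (4,3) = 36.
The remaining cell in column 4 is (3,4) = 92 − 76 = 16.
The remaining cell in row 3 is (3,1) = 92 − 70 = 22.
Using row 4: 34 + 36 + 14 + ? → (4,1) = 92 − 84 = 8.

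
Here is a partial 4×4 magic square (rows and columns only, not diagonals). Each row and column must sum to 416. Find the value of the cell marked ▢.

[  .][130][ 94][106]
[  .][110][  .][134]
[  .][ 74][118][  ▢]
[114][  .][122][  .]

From row 1, 416 − (130 + 94 + 106) gives (1,1) = 86.
Column 2 needs 416; the known cells sum to 314, so (4,2) = 102.
The remaining cell in column 3 is (2,3) = 416 − 334 = 82.
Row 2 must total 416; the given cells sum to 326, so (2,1) = 90.
From row 4, 416 − (114 + 102 + 122) gives (4,4) = 78.
Using column 1: 86 + 90 + 114 + ? → (3,1) = 416 − 290 = 126.
The remaining cell in column 4 is (3,4) = 416 − 318 = 98.

98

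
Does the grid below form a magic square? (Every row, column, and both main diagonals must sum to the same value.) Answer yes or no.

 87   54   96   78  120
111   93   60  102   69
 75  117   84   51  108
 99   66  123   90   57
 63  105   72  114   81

Yes

Row 1: 87 + 54 + 96 + 78 + 120 = 435.
Row 2: 111 + 93 + 60 + 102 + 69 = 435.
Row 3: 75 + 117 + 84 + 51 + 108 = 435.
Row 4: 99 + 66 + 123 + 90 + 57 = 435.
Row 5: 63 + 105 + 72 + 114 + 81 = 435.
Column 1: 87 + 111 + 75 + 99 + 63 = 435.
Column 2: 54 + 93 + 117 + 66 + 105 = 435.
Column 3: 96 + 60 + 84 + 123 + 72 = 435.
Column 4: 78 + 102 + 51 + 90 + 114 = 435.
Column 5: 120 + 69 + 108 + 57 + 81 = 435.
Main diagonal: 87 + 93 + 84 + 90 + 81 = 435.
Anti-diagonal: 120 + 102 + 84 + 66 + 63 = 435.
All lines sum to 435.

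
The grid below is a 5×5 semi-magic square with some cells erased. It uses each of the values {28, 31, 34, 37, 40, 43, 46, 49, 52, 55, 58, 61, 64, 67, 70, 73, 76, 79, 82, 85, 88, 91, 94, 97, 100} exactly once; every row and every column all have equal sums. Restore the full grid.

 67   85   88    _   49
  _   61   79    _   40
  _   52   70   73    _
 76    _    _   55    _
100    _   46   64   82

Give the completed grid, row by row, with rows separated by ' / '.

The 25 entries sum to 1600, so each line sums to 1600/5 = 320.
Row 1 must total 320; the given cells sum to 289, so (1,4) = 31.
From row 5, 320 − (100 + 46 + 64 + 82) gives (5,2) = 28.
The remaining cell in column 2 is (4,2) = 320 − 226 = 94.
From column 3, 320 − (88 + 79 + 70 + 46) gives (4,3) = 37.
From column 4, 320 − (31 + 73 + 55 + 64) gives (2,4) = 97.
From row 2, 320 − (61 + 79 + 97 + 40) gives (2,1) = 43.
Row 4: 76 + 94 + 37 + 55 + ? = 320, so (4,5) = 58.
Column 1: 67 + 43 + 76 + 100 + ? = 320, so (3,1) = 34.
From column 5, 320 − (49 + 40 + 58 + 82) gives (3,5) = 91.

67 85 88 31 49 / 43 61 79 97 40 / 34 52 70 73 91 / 76 94 37 55 58 / 100 28 46 64 82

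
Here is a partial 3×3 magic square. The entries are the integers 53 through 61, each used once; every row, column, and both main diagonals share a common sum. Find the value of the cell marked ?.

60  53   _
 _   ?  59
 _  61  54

The entries are 53 through 61, which sum to 513, so each line sums to 513/3 = 171.
Row 1 needs 171; the known cells sum to 113, so (1,3) = 58.
The remaining cell in row 3 is (3,1) = 171 − 115 = 56.
Column 1 needs 171; the known cells sum to 116, so (2,1) = 55.
From column 2, 171 − (53 + 61) gives (2,2) = 57.

57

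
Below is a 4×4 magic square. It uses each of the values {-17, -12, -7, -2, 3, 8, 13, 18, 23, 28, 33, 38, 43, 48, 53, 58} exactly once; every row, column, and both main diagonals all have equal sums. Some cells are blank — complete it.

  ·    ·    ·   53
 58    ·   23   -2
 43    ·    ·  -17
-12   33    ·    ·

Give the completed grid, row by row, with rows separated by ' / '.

-7 28 8 53 / 58 3 23 -2 / 43 18 38 -17 / -12 33 13 48

The 16 entries sum to 328, so each line sums to 328/4 = 82.
Using row 2: 58 + 23 + (-2) + ? → (2,2) = 82 − 79 = 3.
From column 1, 82 − (58 + 43 + (-12)) gives (1,1) = -7.
The remaining cell in column 4 is (4,4) = 82 − 34 = 48.
Main diagonal needs 82; the known cells sum to 44, so (3,3) = 38.
From anti-diagonal, 82 − (53 + 23 + (-12)) gives (3,2) = 18.
Row 4 must total 82; the given cells sum to 69, so (4,3) = 13.
Column 2 must total 82; the given cells sum to 54, so (1,2) = 28.
Column 3 must total 82; the given cells sum to 74, so (1,3) = 8.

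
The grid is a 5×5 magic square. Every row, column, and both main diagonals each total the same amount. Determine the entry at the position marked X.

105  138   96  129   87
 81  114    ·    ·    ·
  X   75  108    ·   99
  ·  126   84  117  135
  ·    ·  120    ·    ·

Row 1 is complete and sums to 555; that is the magic constant.
Row 4: 126 + 84 + 117 + 135 + ? = 555, so (4,1) = 93.
The remaining cell in column 2 is (5,2) = 555 − 453 = 102.
Column 3: 96 + 108 + 84 + 120 + ? = 555, so (2,3) = 147.
Main diagonal must total 555; the given cells sum to 444, so (5,5) = 111.
Column 5 must total 555; the given cells sum to 432, so (2,5) = 123.
Row 2: 81 + 114 + 147 + 123 + ? = 555, so (2,4) = 90.
Using anti-diagonal: 87 + 90 + 108 + 126 + ? → (5,1) = 555 − 411 = 144.
Row 5 must total 555; the given cells sum to 477, so (5,4) = 78.
Column 1 must total 555; the given cells sum to 423, so (3,1) = 132.

132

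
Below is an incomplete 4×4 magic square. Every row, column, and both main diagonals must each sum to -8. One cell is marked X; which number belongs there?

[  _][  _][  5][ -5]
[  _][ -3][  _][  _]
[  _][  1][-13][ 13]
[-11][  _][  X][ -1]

Row 3: 1 + (-13) + 13 + ? = -8, so (3,1) = -9.
Using column 4: -5 + 13 + (-1) + ? → (2,4) = -8 − 7 = -15.
The remaining cell in main diagonal is (1,1) = -8 − (-17) = 9.
Anti-diagonal needs -8; the known cells sum to -15, so (2,3) = 7.
Row 1 must total -8; the given cells sum to 9, so (1,2) = -17.
Row 2 must total -8; the given cells sum to -11, so (2,1) = 3.
Column 2 must total -8; the given cells sum to -19, so (4,2) = 11.
The remaining cell in column 3 is (4,3) = -8 − (-1) = -7.

-7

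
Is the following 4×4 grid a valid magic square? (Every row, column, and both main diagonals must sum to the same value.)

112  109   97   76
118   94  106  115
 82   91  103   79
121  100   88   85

No — main diagonal sums to 394 but column 1 sums to 433.

Row 1: 112 + 109 + 97 + 76 = 394.
Row 2: 118 + 94 + 106 + 115 = 433.
Row 3: 82 + 91 + 103 + 79 = 355.
Row 4: 121 + 100 + 88 + 85 = 394.
Column 1: 112 + 118 + 82 + 121 = 433.
Column 2: 109 + 94 + 91 + 100 = 394.
Column 3: 97 + 106 + 103 + 88 = 394.
Column 4: 76 + 115 + 79 + 85 = 355.
Main diagonal: 112 + 94 + 103 + 85 = 394.
Anti-diagonal: 76 + 106 + 91 + 121 = 394.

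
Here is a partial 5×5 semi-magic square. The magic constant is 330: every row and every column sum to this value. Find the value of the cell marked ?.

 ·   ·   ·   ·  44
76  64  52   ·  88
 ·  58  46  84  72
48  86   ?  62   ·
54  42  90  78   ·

Row 2 needs 330; the known cells sum to 280, so (2,4) = 50.
Row 3 must total 330; the given cells sum to 260, so (3,1) = 70.
Using row 5: 54 + 42 + 90 + 78 + ? → (5,5) = 330 − 264 = 66.
Using column 1: 76 + 70 + 48 + 54 + ? → (1,1) = 330 − 248 = 82.
From column 2, 330 − (64 + 58 + 86 + 42) gives (1,2) = 80.
The remaining cell in column 4 is (1,4) = 330 − 274 = 56.
The remaining cell in column 5 is (4,5) = 330 − 270 = 60.
Row 1 must total 330; the given cells sum to 262, so (1,3) = 68.
Row 4 needs 330; the known cells sum to 256, so (4,3) = 74.

74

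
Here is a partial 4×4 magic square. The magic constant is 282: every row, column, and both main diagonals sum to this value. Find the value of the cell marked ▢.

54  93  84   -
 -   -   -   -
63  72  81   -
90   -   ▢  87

Row 1: 54 + 93 + 84 + ? = 282, so (1,4) = 51.
From row 3, 282 − (63 + 72 + 81) gives (3,4) = 66.
Using column 1: 54 + 63 + 90 + ? → (2,1) = 282 − 207 = 75.
Using column 4: 51 + 66 + 87 + ? → (2,4) = 282 − 204 = 78.
From main diagonal, 282 − (54 + 81 + 87) gives (2,2) = 60.
From anti-diagonal, 282 − (51 + 72 + 90) gives (2,3) = 69.
Column 2 must total 282; the given cells sum to 225, so (4,2) = 57.
The remaining cell in column 3 is (4,3) = 282 − 234 = 48.

48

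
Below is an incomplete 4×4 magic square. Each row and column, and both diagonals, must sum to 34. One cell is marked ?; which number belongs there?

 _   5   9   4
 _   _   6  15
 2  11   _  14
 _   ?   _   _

From row 1, 34 − (5 + 9 + 4) gives (1,1) = 16.
From row 3, 34 − (2 + 11 + 14) gives (3,3) = 7.
Column 3 must total 34; the given cells sum to 22, so (4,3) = 12.
From column 4, 34 − (4 + 15 + 14) gives (4,4) = 1.
Main diagonal needs 34; the known cells sum to 24, so (2,2) = 10.
Using anti-diagonal: 4 + 6 + 11 + ? → (4,1) = 34 − 21 = 13.
Row 2 needs 34; the known cells sum to 31, so (2,1) = 3.
Using row 4: 13 + 12 + 1 + ? → (4,2) = 34 − 26 = 8.

8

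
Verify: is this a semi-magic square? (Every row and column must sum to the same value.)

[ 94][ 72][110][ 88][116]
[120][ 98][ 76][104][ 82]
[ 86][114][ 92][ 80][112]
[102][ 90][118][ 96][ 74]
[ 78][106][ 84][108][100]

Row 1: 94 + 72 + 110 + 88 + 116 = 480.
Row 2: 120 + 98 + 76 + 104 + 82 = 480.
Row 3: 86 + 114 + 92 + 80 + 112 = 484.
Row 4: 102 + 90 + 118 + 96 + 74 = 480.
Row 5: 78 + 106 + 84 + 108 + 100 = 476.
Column 1: 94 + 120 + 86 + 102 + 78 = 480.
Column 2: 72 + 98 + 114 + 90 + 106 = 480.
Column 3: 110 + 76 + 92 + 118 + 84 = 480.
Column 4: 88 + 104 + 80 + 96 + 108 = 476.
Column 5: 116 + 82 + 112 + 74 + 100 = 484.

No — row 3 sums to 484 but row 2 sums to 480.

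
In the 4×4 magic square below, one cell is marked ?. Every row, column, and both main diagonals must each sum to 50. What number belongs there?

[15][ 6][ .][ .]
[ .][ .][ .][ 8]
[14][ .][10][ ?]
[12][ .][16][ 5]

19

Row 4 must total 50; the given cells sum to 33, so (4,2) = 17.
Using column 1: 15 + 14 + 12 + ? → (2,1) = 50 − 41 = 9.
Main diagonal needs 50; the known cells sum to 30, so (2,2) = 20.
Using row 2: 9 + 20 + 8 + ? → (2,3) = 50 − 37 = 13.
Column 2: 6 + 20 + 17 + ? = 50, so (3,2) = 7.
Using column 3: 13 + 10 + 16 + ? → (1,3) = 50 − 39 = 11.
Anti-diagonal must total 50; the given cells sum to 32, so (1,4) = 18.
From row 3, 50 − (14 + 7 + 10) gives (3,4) = 19.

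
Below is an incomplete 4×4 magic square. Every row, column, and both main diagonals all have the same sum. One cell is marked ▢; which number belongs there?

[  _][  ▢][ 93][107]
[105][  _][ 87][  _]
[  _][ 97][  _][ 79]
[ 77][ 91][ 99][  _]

Anti-diagonal is complete and sums to 368; that is the magic constant.
Row 4 must total 368; the given cells sum to 267, so (4,4) = 101.
From column 3, 368 − (93 + 87 + 99) gives (3,3) = 89.
The remaining cell in column 4 is (2,4) = 368 − 287 = 81.
Using row 2: 105 + 87 + 81 + ? → (2,2) = 368 − 273 = 95.
Row 3: 97 + 89 + 79 + ? = 368, so (3,1) = 103.
Column 1 must total 368; the given cells sum to 285, so (1,1) = 83.
Column 2 needs 368; the known cells sum to 283, so (1,2) = 85.

85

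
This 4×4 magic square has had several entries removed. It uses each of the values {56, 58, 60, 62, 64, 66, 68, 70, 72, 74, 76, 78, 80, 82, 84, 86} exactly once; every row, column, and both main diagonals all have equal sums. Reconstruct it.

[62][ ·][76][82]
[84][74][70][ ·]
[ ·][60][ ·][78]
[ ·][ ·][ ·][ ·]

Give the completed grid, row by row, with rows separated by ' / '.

62 64 76 82 / 84 74 70 56 / 66 60 80 78 / 72 86 58 68

The 16 entries sum to 1136, so each line sums to 1136/4 = 284.
The remaining cell in row 1 is (1,2) = 284 − 220 = 64.
From row 2, 284 − (84 + 74 + 70) gives (2,4) = 56.
From column 2, 284 − (64 + 74 + 60) gives (4,2) = 86.
From column 4, 284 − (82 + 56 + 78) gives (4,4) = 68.
Main diagonal needs 284; the known cells sum to 204, so (3,3) = 80.
Anti-diagonal needs 284; the known cells sum to 212, so (4,1) = 72.
Row 3: 60 + 80 + 78 + ? = 284, so (3,1) = 66.
The remaining cell in row 4 is (4,3) = 284 − 226 = 58.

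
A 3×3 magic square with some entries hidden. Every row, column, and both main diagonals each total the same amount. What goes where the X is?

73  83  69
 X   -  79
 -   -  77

71

Row 1 is complete and sums to 225; that is the magic constant.
Main diagonal: 73 + 77 + ? = 225, so (2,2) = 75.
The remaining cell in anti-diagonal is (3,1) = 225 − 144 = 81.
From row 2, 225 − (75 + 79) gives (2,1) = 71.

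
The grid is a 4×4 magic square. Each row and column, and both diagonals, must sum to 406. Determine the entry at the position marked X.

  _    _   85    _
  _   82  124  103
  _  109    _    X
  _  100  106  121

From row 2, 406 − (82 + 124 + 103) gives (2,1) = 97.
Row 4 must total 406; the given cells sum to 327, so (4,1) = 79.
From column 2, 406 − (82 + 109 + 100) gives (1,2) = 115.
Column 3 must total 406; the given cells sum to 315, so (3,3) = 91.
From main diagonal, 406 − (82 + 91 + 121) gives (1,1) = 112.
The remaining cell in anti-diagonal is (1,4) = 406 − 312 = 94.
Using column 1: 112 + 97 + 79 + ? → (3,1) = 406 − 288 = 118.
Column 4: 94 + 103 + 121 + ? = 406, so (3,4) = 88.

88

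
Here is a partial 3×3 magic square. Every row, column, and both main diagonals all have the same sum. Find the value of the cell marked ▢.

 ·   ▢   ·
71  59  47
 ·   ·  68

Row 2 is complete and sums to 177; that is the magic constant.
The remaining cell in column 3 is (1,3) = 177 − 115 = 62.
The remaining cell in main diagonal is (1,1) = 177 − 127 = 50.
The remaining cell in anti-diagonal is (3,1) = 177 − 121 = 56.
From row 1, 177 − (50 + 62) gives (1,2) = 65.

65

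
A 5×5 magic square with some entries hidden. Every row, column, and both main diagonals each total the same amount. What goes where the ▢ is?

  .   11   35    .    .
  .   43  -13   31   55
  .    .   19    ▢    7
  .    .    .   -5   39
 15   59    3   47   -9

Row 5 is complete and sums to 115; that is the magic constant.
Row 2 must total 115; the given cells sum to 116, so (2,1) = -1.
Column 3: 35 + (-13) + 19 + 3 + ? = 115, so (4,3) = 71.
Column 5 must total 115; the given cells sum to 92, so (1,5) = 23.
Main diagonal must total 115; the given cells sum to 48, so (1,1) = 67.
Using anti-diagonal: 23 + 31 + 19 + 15 + ? → (4,2) = 115 − 88 = 27.
Row 1 must total 115; the given cells sum to 136, so (1,4) = -21.
From row 4, 115 − (27 + 71 + (-5) + 39) gives (4,1) = -17.
Column 1 must total 115; the given cells sum to 64, so (3,1) = 51.
Column 2: 11 + 43 + 27 + 59 + ? = 115, so (3,2) = -25.
From column 4, 115 − (-21 + 31 + (-5) + 47) gives (3,4) = 63.

63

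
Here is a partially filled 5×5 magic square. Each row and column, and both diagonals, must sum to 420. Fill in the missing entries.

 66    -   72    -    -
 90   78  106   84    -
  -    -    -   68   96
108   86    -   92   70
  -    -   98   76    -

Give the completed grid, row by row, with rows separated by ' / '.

The remaining cell in row 2 is (2,5) = 420 − 358 = 62.
Row 4 needs 420; the known cells sum to 356, so (4,3) = 64.
The remaining cell in column 3 is (3,3) = 420 − 340 = 80.
The remaining cell in column 4 is (1,4) = 420 − 320 = 100.
From main diagonal, 420 − (66 + 78 + 80 + 92) gives (5,5) = 104.
Column 5 needs 420; the known cells sum to 332, so (1,5) = 88.
Using anti-diagonal: 88 + 84 + 80 + 86 + ? → (5,1) = 420 − 338 = 82.
From row 1, 420 − (66 + 72 + 100 + 88) gives (1,2) = 94.
The remaining cell in row 5 is (5,2) = 420 − 360 = 60.
Column 1 needs 420; the known cells sum to 346, so (3,1) = 74.
Column 2 must total 420; the given cells sum to 318, so (3,2) = 102.

66 94 72 100 88 / 90 78 106 84 62 / 74 102 80 68 96 / 108 86 64 92 70 / 82 60 98 76 104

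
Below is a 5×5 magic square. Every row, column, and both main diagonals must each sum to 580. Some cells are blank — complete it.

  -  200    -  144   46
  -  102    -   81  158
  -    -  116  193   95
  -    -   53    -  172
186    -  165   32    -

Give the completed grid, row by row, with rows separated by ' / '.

123 200 67 144 46 / 60 102 179 81 158 / 137 39 116 193 95 / 74 151 53 130 172 / 186 88 165 32 109

Using column 4: 144 + 81 + 193 + 32 + ? → (4,4) = 580 − 450 = 130.
Column 5 needs 580; the known cells sum to 471, so (5,5) = 109.
Main diagonal needs 580; the known cells sum to 457, so (1,1) = 123.
Anti-diagonal: 46 + 81 + 116 + 186 + ? = 580, so (4,2) = 151.
Row 1: 123 + 200 + 144 + 46 + ? = 580, so (1,3) = 67.
Using row 4: 151 + 53 + 130 + 172 + ? → (4,1) = 580 − 506 = 74.
The remaining cell in row 5 is (5,2) = 580 − 492 = 88.
The remaining cell in column 2 is (3,2) = 580 − 541 = 39.
Column 3 needs 580; the known cells sum to 401, so (2,3) = 179.
From row 2, 580 − (102 + 179 + 81 + 158) gives (2,1) = 60.
Row 3 needs 580; the known cells sum to 443, so (3,1) = 137.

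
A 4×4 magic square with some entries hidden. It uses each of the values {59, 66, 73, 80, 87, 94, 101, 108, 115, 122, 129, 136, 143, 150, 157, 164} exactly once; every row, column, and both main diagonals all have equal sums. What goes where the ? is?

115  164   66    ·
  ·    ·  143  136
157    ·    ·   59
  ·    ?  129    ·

The 16 entries sum to 1784, so each line sums to 1784/4 = 446.
The remaining cell in row 1 is (1,4) = 446 − 345 = 101.
Column 3: 66 + 143 + 129 + ? = 446, so (3,3) = 108.
From column 4, 446 − (101 + 136 + 59) gives (4,4) = 150.
Main diagonal must total 446; the given cells sum to 373, so (2,2) = 73.
Row 2: 73 + 143 + 136 + ? = 446, so (2,1) = 94.
Row 3: 157 + 108 + 59 + ? = 446, so (3,2) = 122.
From column 1, 446 − (115 + 94 + 157) gives (4,1) = 80.
Column 2 must total 446; the given cells sum to 359, so (4,2) = 87.

87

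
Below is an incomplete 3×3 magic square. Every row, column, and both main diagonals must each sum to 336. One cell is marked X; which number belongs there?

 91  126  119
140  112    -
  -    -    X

133

Row 2 needs 336; the known cells sum to 252, so (2,3) = 84.
Column 1 must total 336; the given cells sum to 231, so (3,1) = 105.
Column 2: 126 + 112 + ? = 336, so (3,2) = 98.
From column 3, 336 − (119 + 84) gives (3,3) = 133.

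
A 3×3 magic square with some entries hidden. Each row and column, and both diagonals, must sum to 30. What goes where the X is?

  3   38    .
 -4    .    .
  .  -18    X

The remaining cell in row 1 is (1,3) = 30 − 41 = -11.
Column 1 needs 30; the known cells sum to -1, so (3,1) = 31.
Using column 2: 38 + (-18) + ? → (2,2) = 30 − 20 = 10.
The remaining cell in main diagonal is (3,3) = 30 − 13 = 17.

17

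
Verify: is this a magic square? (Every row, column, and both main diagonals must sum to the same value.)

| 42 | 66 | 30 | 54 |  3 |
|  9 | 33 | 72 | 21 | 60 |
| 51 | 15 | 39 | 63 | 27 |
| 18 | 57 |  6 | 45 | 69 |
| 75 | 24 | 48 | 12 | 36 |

Yes

Row 1: 42 + 66 + 30 + 54 + 3 = 195.
Row 2: 9 + 33 + 72 + 21 + 60 = 195.
Row 3: 51 + 15 + 39 + 63 + 27 = 195.
Row 4: 18 + 57 + 6 + 45 + 69 = 195.
Row 5: 75 + 24 + 48 + 12 + 36 = 195.
Column 1: 42 + 9 + 51 + 18 + 75 = 195.
Column 2: 66 + 33 + 15 + 57 + 24 = 195.
Column 3: 30 + 72 + 39 + 6 + 48 = 195.
Column 4: 54 + 21 + 63 + 45 + 12 = 195.
Column 5: 3 + 60 + 27 + 69 + 36 = 195.
Main diagonal: 42 + 33 + 39 + 45 + 36 = 195.
Anti-diagonal: 3 + 21 + 39 + 57 + 75 = 195.
All lines sum to 195.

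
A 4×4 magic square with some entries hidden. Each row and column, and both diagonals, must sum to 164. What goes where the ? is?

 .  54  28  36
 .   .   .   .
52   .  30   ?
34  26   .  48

Row 1: 54 + 28 + 36 + ? = 164, so (1,1) = 46.
Row 4 must total 164; the given cells sum to 108, so (4,3) = 56.
Column 1: 46 + 52 + 34 + ? = 164, so (2,1) = 32.
The remaining cell in column 3 is (2,3) = 164 − 114 = 50.
From main diagonal, 164 − (46 + 30 + 48) gives (2,2) = 40.
Anti-diagonal must total 164; the given cells sum to 120, so (3,2) = 44.
Row 2 must total 164; the given cells sum to 122, so (2,4) = 42.
From row 3, 164 − (52 + 44 + 30) gives (3,4) = 38.

38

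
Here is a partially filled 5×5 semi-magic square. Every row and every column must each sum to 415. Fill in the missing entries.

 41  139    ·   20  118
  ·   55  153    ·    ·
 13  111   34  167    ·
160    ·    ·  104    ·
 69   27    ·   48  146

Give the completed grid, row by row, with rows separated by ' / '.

Row 1: 41 + 139 + 20 + 118 + ? = 415, so (1,3) = 97.
Row 3: 13 + 111 + 34 + 167 + ? = 415, so (3,5) = 90.
The remaining cell in row 5 is (5,3) = 415 − 290 = 125.
Using column 1: 41 + 13 + 160 + 69 + ? → (2,1) = 415 − 283 = 132.
Column 2 must total 415; the given cells sum to 332, so (4,2) = 83.
Using column 3: 97 + 153 + 34 + 125 + ? → (4,3) = 415 − 409 = 6.
Column 4 needs 415; the known cells sum to 339, so (2,4) = 76.
Row 2 must total 415; the given cells sum to 416, so (2,5) = -1.
Row 4 must total 415; the given cells sum to 353, so (4,5) = 62.

41 139 97 20 118 / 132 55 153 76 -1 / 13 111 34 167 90 / 160 83 6 104 62 / 69 27 125 48 146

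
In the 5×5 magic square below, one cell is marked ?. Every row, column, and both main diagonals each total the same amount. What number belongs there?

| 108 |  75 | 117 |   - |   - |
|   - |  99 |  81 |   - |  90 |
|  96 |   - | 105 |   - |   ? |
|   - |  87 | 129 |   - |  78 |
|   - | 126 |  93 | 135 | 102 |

114

Column 3 is complete and sums to 525; that is the magic constant.
Using row 5: 126 + 93 + 135 + 102 + ? → (5,1) = 525 − 456 = 69.
Column 2 must total 525; the given cells sum to 387, so (3,2) = 138.
Main diagonal must total 525; the given cells sum to 414, so (4,4) = 111.
Row 4 needs 525; the known cells sum to 405, so (4,1) = 120.
Using column 1: 108 + 96 + 120 + 69 + ? → (2,1) = 525 − 393 = 132.
Row 2 needs 525; the known cells sum to 402, so (2,4) = 123.
From anti-diagonal, 525 − (123 + 105 + 87 + 69) gives (1,5) = 141.
Row 1 needs 525; the known cells sum to 441, so (1,4) = 84.
From column 4, 525 − (84 + 123 + 111 + 135) gives (3,4) = 72.
Column 5 must total 525; the given cells sum to 411, so (3,5) = 114.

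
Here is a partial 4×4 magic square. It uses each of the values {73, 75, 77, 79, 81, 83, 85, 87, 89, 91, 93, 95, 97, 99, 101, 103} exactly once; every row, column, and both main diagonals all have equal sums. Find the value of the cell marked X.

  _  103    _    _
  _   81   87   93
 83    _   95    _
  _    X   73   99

The 16 entries sum to 1408, so each line sums to 1408/4 = 352.
From row 2, 352 − (81 + 87 + 93) gives (2,1) = 91.
Column 3 needs 352; the known cells sum to 255, so (1,3) = 97.
From main diagonal, 352 − (81 + 95 + 99) gives (1,1) = 77.
The remaining cell in row 1 is (1,4) = 352 − 277 = 75.
The remaining cell in column 1 is (4,1) = 352 − 251 = 101.
Column 4 needs 352; the known cells sum to 267, so (3,4) = 85.
Using anti-diagonal: 75 + 87 + 101 + ? → (3,2) = 352 − 263 = 89.
The remaining cell in row 4 is (4,2) = 352 − 273 = 79.

79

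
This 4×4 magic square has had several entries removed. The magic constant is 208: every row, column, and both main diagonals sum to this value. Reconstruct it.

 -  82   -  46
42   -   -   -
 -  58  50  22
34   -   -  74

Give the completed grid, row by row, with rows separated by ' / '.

Row 3: 58 + 50 + 22 + ? = 208, so (3,1) = 78.
Column 1 must total 208; the given cells sum to 154, so (1,1) = 54.
Column 4 needs 208; the known cells sum to 142, so (2,4) = 66.
The remaining cell in main diagonal is (2,2) = 208 − 178 = 30.
Anti-diagonal must total 208; the given cells sum to 138, so (2,3) = 70.
Row 1 needs 208; the known cells sum to 182, so (1,3) = 26.
From column 2, 208 − (82 + 30 + 58) gives (4,2) = 38.
From column 3, 208 − (26 + 70 + 50) gives (4,3) = 62.

54 82 26 46 / 42 30 70 66 / 78 58 50 22 / 34 38 62 74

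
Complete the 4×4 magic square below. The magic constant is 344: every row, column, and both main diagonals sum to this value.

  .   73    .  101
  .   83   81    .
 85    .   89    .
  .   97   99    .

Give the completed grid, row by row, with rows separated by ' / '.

Column 2 must total 344; the given cells sum to 253, so (3,2) = 91.
Column 3: 81 + 89 + 99 + ? = 344, so (1,3) = 75.
Anti-diagonal must total 344; the given cells sum to 273, so (4,1) = 71.
The remaining cell in row 1 is (1,1) = 344 − 249 = 95.
Row 3 must total 344; the given cells sum to 265, so (3,4) = 79.
From row 4, 344 − (71 + 97 + 99) gives (4,4) = 77.
Using column 1: 95 + 85 + 71 + ? → (2,1) = 344 − 251 = 93.
Column 4 must total 344; the given cells sum to 257, so (2,4) = 87.

95 73 75 101 / 93 83 81 87 / 85 91 89 79 / 71 97 99 77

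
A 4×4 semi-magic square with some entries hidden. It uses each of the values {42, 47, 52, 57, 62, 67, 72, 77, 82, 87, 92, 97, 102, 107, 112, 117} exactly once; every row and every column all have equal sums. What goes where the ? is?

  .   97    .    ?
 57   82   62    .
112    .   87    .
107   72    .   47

The 16 entries sum to 1272, so each line sums to 1272/4 = 318.
Row 2 must total 318; the given cells sum to 201, so (2,4) = 117.
Row 4 needs 318; the known cells sum to 226, so (4,3) = 92.
From column 1, 318 − (57 + 112 + 107) gives (1,1) = 42.
Column 2 needs 318; the known cells sum to 251, so (3,2) = 67.
The remaining cell in column 3 is (1,3) = 318 − 241 = 77.
From row 1, 318 − (42 + 97 + 77) gives (1,4) = 102.

102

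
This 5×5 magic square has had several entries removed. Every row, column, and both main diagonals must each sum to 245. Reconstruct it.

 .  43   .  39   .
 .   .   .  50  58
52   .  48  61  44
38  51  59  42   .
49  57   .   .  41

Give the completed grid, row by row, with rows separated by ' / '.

Row 3: 52 + 48 + 61 + 44 + ? = 245, so (3,2) = 40.
The remaining cell in row 4 is (4,5) = 245 − 190 = 55.
Using column 2: 43 + 40 + 51 + 57 + ? → (2,2) = 245 − 191 = 54.
From column 4, 245 − (39 + 50 + 61 + 42) gives (5,4) = 53.
Column 5 needs 245; the known cells sum to 198, so (1,5) = 47.
Using main diagonal: 54 + 48 + 42 + 41 + ? → (1,1) = 245 − 185 = 60.
Row 1 must total 245; the given cells sum to 189, so (1,3) = 56.
The remaining cell in row 5 is (5,3) = 245 − 200 = 45.
The remaining cell in column 1 is (2,1) = 245 − 199 = 46.
The remaining cell in column 3 is (2,3) = 245 − 208 = 37.

60 43 56 39 47 / 46 54 37 50 58 / 52 40 48 61 44 / 38 51 59 42 55 / 49 57 45 53 41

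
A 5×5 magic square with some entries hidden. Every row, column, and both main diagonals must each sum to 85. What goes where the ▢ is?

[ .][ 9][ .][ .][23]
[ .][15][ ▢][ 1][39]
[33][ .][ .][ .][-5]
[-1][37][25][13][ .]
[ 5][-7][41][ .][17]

3

Row 4 needs 85; the known cells sum to 74, so (4,5) = 11.
Using row 5: 5 + (-7) + 41 + 17 + ? → (5,4) = 85 − 56 = 29.
The remaining cell in column 2 is (3,2) = 85 − 54 = 31.
Anti-diagonal: 23 + 1 + 37 + 5 + ? = 85, so (3,3) = 19.
Row 3 must total 85; the given cells sum to 78, so (3,4) = 7.
Column 4 needs 85; the known cells sum to 50, so (1,4) = 35.
Main diagonal must total 85; the given cells sum to 64, so (1,1) = 21.
From row 1, 85 − (21 + 9 + 35 + 23) gives (1,3) = -3.
From column 1, 85 − (21 + 33 + (-1) + 5) gives (2,1) = 27.
From column 3, 85 − (-3 + 19 + 25 + 41) gives (2,3) = 3.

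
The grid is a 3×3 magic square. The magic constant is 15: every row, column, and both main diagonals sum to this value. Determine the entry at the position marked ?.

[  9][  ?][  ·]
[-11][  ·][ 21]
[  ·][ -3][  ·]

From row 2, 15 − (-11 + 21) gives (2,2) = 5.
The remaining cell in column 1 is (3,1) = 15 − (-2) = 17.
From column 2, 15 − (5 + (-3)) gives (1,2) = 13.

13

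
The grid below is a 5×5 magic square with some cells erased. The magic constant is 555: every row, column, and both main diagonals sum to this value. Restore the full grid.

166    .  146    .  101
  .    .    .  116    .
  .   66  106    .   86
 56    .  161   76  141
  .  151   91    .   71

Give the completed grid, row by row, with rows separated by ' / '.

Row 4: 56 + 161 + 76 + 141 + ? = 555, so (4,2) = 121.
Column 3 needs 555; the known cells sum to 504, so (2,3) = 51.
Column 5: 101 + 86 + 141 + 71 + ? = 555, so (2,5) = 156.
The remaining cell in main diagonal is (2,2) = 555 − 419 = 136.
From anti-diagonal, 555 − (101 + 116 + 106 + 121) gives (5,1) = 111.
Row 2 must total 555; the given cells sum to 459, so (2,1) = 96.
Row 5 needs 555; the known cells sum to 424, so (5,4) = 131.
Column 1 must total 555; the given cells sum to 429, so (3,1) = 126.
Column 2: 136 + 66 + 121 + 151 + ? = 555, so (1,2) = 81.
From row 1, 555 − (166 + 81 + 146 + 101) gives (1,4) = 61.
Row 3 needs 555; the known cells sum to 384, so (3,4) = 171.

166 81 146 61 101 / 96 136 51 116 156 / 126 66 106 171 86 / 56 121 161 76 141 / 111 151 91 131 71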